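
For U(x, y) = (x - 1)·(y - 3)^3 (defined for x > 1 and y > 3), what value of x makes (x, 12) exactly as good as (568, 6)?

x = 22

U(568, 6) = 15309.
Set U(x, 12) = 15309 and solve.
With y = 12: (12 − 3)^3 = 729, so (x − 1) = 15309/729 = 21.
So x = 1 + 21 = 22.
Check: U(22, 12) = 15309.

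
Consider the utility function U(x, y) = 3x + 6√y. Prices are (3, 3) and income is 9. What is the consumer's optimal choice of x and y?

x* = 2, y* = 1

MU_x = 3, MU_y = 6/(2√y).
MRS = 3 ÷ (6/(2√y)).
Tangency: set MRS = p_x/p_y = 3/3 = 1.
MRS depends only on y: √y = 1 ⇒ √y = 1 ⇒ y* = 1.
From the budget, 3·x = 9 − 3·1 = 6, so x* = 2.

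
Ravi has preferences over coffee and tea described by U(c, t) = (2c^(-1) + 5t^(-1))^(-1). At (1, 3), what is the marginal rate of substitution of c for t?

For CES with ρ = -1, MRS = (2/5)·(t/c)^2.
At (1, 3): MRS = 3.6.
The indifference curve has slope −3.6 at this bundle.

MRS = 3.6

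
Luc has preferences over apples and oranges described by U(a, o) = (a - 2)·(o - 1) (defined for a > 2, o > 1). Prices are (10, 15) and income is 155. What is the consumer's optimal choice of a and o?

MU_a = (o−1), MU_o = (a−2).
MRS = (o−1)/(a−2).
Tangency: set MRS = p_a/p_o = 10/15 = 2/3.
So (o − 1)/(a − 2) = 2/3, i.e. (o − 1) = (2/3)·(a − 2).
Rewrite the budget in excess-of-subsistence terms: 10·(a − 2) + 15·(o − 1) = 155 − 10·2 − 15·1 = 120.
Substituting, 20·(a − 2) = 120, so a − 2 = 6 and a* = 8.
Then o − 1 = (2/3)·6 = 4, so o* = 5.

a* = 8, o* = 5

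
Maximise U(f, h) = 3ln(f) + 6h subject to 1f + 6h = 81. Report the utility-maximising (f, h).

MU_f = 3/f, MU_h = 6.
MRS = 3/f ÷ 6.
Tangency: set MRS = p_f/p_h = 1/6.
MRS depends only on f: 0.5/f = 1/6 ⇒ f* = 0.5/(1/6) = 3.
From the budget, 6·h = 81 − 1·3 = 78, so h* = 13.

f* = 3, h* = 13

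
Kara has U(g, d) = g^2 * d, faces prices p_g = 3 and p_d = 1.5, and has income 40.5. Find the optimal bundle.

MU_g = 2·g·d and MU_d = g^2.
MRS = MU_g/MU_d = (2/1)·d/g.
Tangency: set MRS = p_g/p_d = 3/1.5 = 2.
So (2/1)·d/g = 2, i.e. d = g.
Substitute into the budget 3·g + 1.5·d = 40.5: 4.5·g = 40.5, so g* = 9.
Then d* = 9.

g* = 9, d* = 9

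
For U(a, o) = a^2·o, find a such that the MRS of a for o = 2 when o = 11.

a = 11

MU_a = 2·a·o and MU_o = a^2.
MRS = MU_a/MU_o = (2/1)·o/a.
Substitute o = 11: MRS = 22/a. Setting 22/a = 2 gives a = 22/2 = 11.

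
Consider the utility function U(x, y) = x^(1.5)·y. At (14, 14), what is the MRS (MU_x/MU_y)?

MU_x = 1.5·√x·y and MU_y = x^(1.5).
MRS = MU_x/MU_y = (1.5)·y/x.
At (14, 14): MRS = 1.5.
So at (14, 14) the consumer would give up 1.5 units of y for one more unit of x.

MRS = 1.5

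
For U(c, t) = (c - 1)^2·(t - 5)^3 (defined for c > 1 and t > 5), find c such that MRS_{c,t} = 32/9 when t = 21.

MU_c = 2·(c−1)·(t−5)^3, MU_t = 3·(c−1)^2·(t−5)^2.
MRS = (2/3)·(t−5)/(c−1).
Substitute t = 21: MRS = (32/3)/(c − 1). Setting this equal to 32/9 gives c − 1 = (32/3)/(32/9) = 3, so c = 4.

c = 4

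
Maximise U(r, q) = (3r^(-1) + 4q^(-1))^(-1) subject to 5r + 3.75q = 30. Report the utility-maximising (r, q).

For CES with ρ = -1, MRS = (3/4)·(q/r)^2.
Tangency: set MRS = p_r/p_q = 5/3.75 = 4/3.
So (q/r)^2 = 16/9; taking the square root, q/r = 4/3, i.e. q = (4/3)·r.
Substitute into the budget 5·r + 3.75·q = 30: 10·r = 30, so r* = 3 and q* = (4/3)·3 = 4.

r* = 3, q* = 4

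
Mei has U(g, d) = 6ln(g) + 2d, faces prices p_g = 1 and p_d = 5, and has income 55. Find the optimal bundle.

MU_g = 6/g, MU_d = 2.
MRS = 6/g ÷ 2.
Tangency: set MRS = p_g/p_d = 1/5 = 0.2.
MRS depends only on g: 3/g = 0.2 ⇒ g* = 3/0.2 = 15.
From the budget, 5·d = 55 − 1·15 = 40, so d* = 8.

g* = 15, d* = 8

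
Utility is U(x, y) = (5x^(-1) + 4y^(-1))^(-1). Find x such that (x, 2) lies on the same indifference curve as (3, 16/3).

U depends on (x, y) only through S = 5x^(-1) + 4y^(-1), so equal utility means equal S. At (3, 16/3): S = 29/12.
With y = 2: 4·2^(-1) = 2, so 5x^(-1) = 29/12 − 2 = 5/12, i.e. x^(-1) = 1/12.
Hence x = 1/(1/12) = 12.
Check: U(12, 2) = 0.4138.

x = 12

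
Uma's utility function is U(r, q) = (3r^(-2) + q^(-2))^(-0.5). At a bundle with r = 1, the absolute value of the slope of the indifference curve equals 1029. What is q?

q = 7

For CES with ρ = -2, MRS = (3/1)·(q/r)^3.
Setting (3/1)·(q/1)^3 = 1029 gives (q/1)^3 = 343, so q/1 = 7 and q = 7.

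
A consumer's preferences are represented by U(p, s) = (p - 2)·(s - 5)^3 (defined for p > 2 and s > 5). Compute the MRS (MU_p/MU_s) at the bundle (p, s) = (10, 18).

MRS = 13/24

MU_p = (s−5)^3, MU_s = 3·(p−2)·(s−5)^2.
MRS = (1/3)·(s−5)/(p−2).
At (10, 18): MRS = 13/24.
The indifference curve has slope −13/24 at this bundle.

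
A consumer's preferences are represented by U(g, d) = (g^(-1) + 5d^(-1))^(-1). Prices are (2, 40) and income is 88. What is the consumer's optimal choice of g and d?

g* = 4, d* = 2

For CES with ρ = -1, MRS = (1/5)·(d/g)^2.
Tangency: set MRS = p_g/p_d = 2/40 = 0.05.
So (d/g)^2 = 0.25; taking the square root, d/g = 0.5, i.e. d = 0.5·g.
Substitute into the budget 2·g + 40·d = 88: 22·g = 88, so g* = 4 and d* = 0.5·4 = 2.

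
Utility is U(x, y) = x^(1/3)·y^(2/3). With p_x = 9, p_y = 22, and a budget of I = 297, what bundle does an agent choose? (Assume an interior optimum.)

x* = 11, y* = 9

MU_x = 1/3·x^(-2/3)·y^(2/3) and MU_y = 2/3·x^(1/3)·y^(-1/3).
MRS = MU_x/MU_y = (0.5)·y/x.
Tangency: set MRS = p_x/p_y = 9/22.
So (0.5)·y/x = 9/22, i.e. y = (9/11)·x.
Substitute into the budget 9·x + 22·y = 297: 27·x = 297, so x* = 11.
Then y* = (9/11)·11 = 9.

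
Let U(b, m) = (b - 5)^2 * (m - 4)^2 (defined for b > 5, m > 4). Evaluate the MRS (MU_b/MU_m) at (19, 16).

MRS = 6/7

MU_b = 2·(b−5)·(m−4)^2, MU_m = 2·(b−5)^2·(m−4).
MRS = (m−4)/(b−5).
At (19, 16): MRS = 6/7.
The indifference curve has slope −6/7 at this bundle.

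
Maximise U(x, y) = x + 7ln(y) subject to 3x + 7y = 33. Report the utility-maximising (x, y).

MU_x = 1, MU_y = 7/y.
MRS = 1 ÷ (7/y).
Tangency: set MRS = p_x/p_y = 3/7.
MRS depends only on y: (1/7)·y = 3/7 ⇒ y* = (3/7)/(1/7) = 3.
From the budget, 3·x = 33 − 7·3 = 12, so x* = 4.

x* = 4, y* = 3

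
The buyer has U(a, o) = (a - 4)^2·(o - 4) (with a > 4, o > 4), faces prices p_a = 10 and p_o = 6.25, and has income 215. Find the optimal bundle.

MU_a = 2·(a−4)·(o−4), MU_o = (a−4)^2.
MRS = (2/1)·(o−4)/(a−4).
Tangency: set MRS = p_a/p_o = 10/6.25 = 1.6.
So (2/1)·(o − 4)/(a − 4) = 1.6, i.e. (o − 4) = 0.8·(a − 4).
Rewrite the budget in excess-of-subsistence terms: 10·(a − 4) + 6.25·(o − 4) = 215 − 10·4 − 6.25·4 = 150.
Substituting, 15·(a − 4) = 150, so a − 4 = 10 and a* = 14.
Then o − 4 = 0.8·10 = 8, so o* = 12.

a* = 14, o* = 12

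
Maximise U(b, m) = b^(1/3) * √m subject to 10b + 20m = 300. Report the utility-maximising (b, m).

MU_b = 1/3·b^(-2/3)·√m and MU_m = 0.5·b^(1/3)·m^(-0.5).
MRS = MU_b/MU_m = (2/3)·m/b.
Tangency: set MRS = p_b/p_m = 10/20 = 0.5.
So (2/3)·m/b = 0.5, i.e. m = 0.75·b.
Substitute into the budget 10·b + 20·m = 300: 25·b = 300, so b* = 12.
Then m* = 0.75·12 = 9.

b* = 12, m* = 9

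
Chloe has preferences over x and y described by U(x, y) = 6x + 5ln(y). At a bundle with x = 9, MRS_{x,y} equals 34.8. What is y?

y = 29

MU_x = 6, MU_y = 5/y.
MRS = 6 ÷ (5/y).
MRS depends only on y: 1.2·y = 34.8 ⇒ y = 34.8/1.2 = 29.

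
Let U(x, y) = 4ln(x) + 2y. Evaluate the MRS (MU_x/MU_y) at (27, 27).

MU_x = 4/x, MU_y = 2.
MRS = 4/x ÷ 2.
At (27, 27): MRS = 2/27.
That is, one extra unit of x is worth 2/27 units of y at the margin.

MRS = 2/27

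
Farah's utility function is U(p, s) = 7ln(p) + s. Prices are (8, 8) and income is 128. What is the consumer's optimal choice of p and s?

p* = 7, s* = 9

MU_p = 7/p, MU_s = 1.
MRS = 7/p ÷ 1.
Tangency: set MRS = p_p/p_s = 8/8 = 1.
MRS depends only on p: 7/p = 1 ⇒ p* = 7/1 = 7.
From the budget, 8·s = 128 − 8·7 = 72, so s* = 9.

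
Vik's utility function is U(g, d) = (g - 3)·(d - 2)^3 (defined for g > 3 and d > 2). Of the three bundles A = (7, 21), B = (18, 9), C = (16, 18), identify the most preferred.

Evaluate utility at each bundle:
U(A) = 27436.
U(B) = 5145.
U(C) = 53248.
Highest utility is C, so C ≻ A ≻ B.

Bundle C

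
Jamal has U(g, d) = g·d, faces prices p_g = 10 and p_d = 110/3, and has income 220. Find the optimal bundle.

g* = 11, d* = 3

MU_g = d and MU_d = g.
MRS = MU_g/MU_d = d/g.
Tangency: set MRS = p_g/p_d = 10/(110/3) = 3/11.
So d/g = 3/11, i.e. d = (3/11)·g.
Substitute into the budget 10·g + (110/3)·d = 220: 20·g = 220, so g* = 11.
Then d* = (3/11)·11 = 3.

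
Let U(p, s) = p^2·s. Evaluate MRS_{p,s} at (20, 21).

MRS = 2.1

MU_p = 2·p·s and MU_s = p^2.
MRS = MU_p/MU_s = (2/1)·s/p.
At (20, 21): MRS = 2.1.
That is, one extra unit of p is worth 2.1 units of s at the margin.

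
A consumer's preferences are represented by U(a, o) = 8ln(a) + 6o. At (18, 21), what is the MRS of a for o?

MRS = 2/27

MU_a = 8/a, MU_o = 6.
MRS = 8/a ÷ 6.
At (18, 21): MRS = 2/27.
That is, one extra unit of a is worth 2/27 units of o at the margin.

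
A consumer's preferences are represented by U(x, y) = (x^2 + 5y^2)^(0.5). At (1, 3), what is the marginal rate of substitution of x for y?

MRS = 1/15

For CES with ρ = 2, MRS = (1/5)·(y/x)^(-1).
At (1, 3): MRS = 1/15.
That is, one extra unit of x is worth 1/15 units of y at the margin.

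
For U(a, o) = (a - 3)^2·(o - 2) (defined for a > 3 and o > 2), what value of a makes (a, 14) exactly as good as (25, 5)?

U(25, 5) = 1452.
Set U(a, 14) = 1452 and solve.
With o = 14: (14 − 2) = 12, so (a − 3)^2 = 1452/12 = 121.
Taking the square root (with a > 3): a − 3 = 11, so a = 14.
Check: U(14, 14) = 1452.

a = 14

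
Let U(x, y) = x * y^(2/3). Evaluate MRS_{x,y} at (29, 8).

MU_x = y^(2/3) and MU_y = 2/3·x·y^(-1/3).
MRS = MU_x/MU_y = (1.5)·y/x.
At (29, 8): MRS = 12/29.
So at (29, 8) the consumer would give up 12/29 units of y for one more unit of x.

MRS = 12/29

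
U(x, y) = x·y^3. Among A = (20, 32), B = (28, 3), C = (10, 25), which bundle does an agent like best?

Bundle A

Evaluate utility at each bundle:
U(A) = 655360.
U(B) = 756.
U(C) = 156250.
Highest utility is A, so A ≻ C ≻ B.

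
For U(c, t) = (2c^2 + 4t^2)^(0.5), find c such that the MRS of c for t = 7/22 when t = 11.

c = 7

For CES with ρ = 2, MRS = (2/4)·(t/c)^(-1).
Setting (2/4)·(11/c)^(-1) = 7/22 gives (11/c)^(-1) = 7/11, so 11/c = 11/7 and c = 7.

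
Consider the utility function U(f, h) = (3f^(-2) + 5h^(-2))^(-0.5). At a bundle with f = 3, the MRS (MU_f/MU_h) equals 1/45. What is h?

h = 1

For CES with ρ = -2, MRS = (3/5)·(h/f)^3.
Setting (3/5)·(h/3)^3 = 1/45 gives (h/3)^3 = 1/27, so h/3 = 1/3 and h = 1.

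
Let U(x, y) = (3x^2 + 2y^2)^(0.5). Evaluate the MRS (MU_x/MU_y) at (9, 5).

For CES with ρ = 2, MRS = (3/2)·(y/x)^(-1).
At (9, 5): MRS = 2.7.
The indifference curve has slope −2.7 at this bundle.

MRS = 2.7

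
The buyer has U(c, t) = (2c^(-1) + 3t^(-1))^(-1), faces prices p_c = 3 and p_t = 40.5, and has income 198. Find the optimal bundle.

For CES with ρ = -1, MRS = (2/3)·(t/c)^2.
Tangency: set MRS = p_c/p_t = 3/40.5 = 2/27.
So (t/c)^2 = 1/9; taking the square root, t/c = 1/3, i.e. t = (1/3)·c.
Substitute into the budget 3·c + 40.5·t = 198: 16.5·c = 198, so c* = 12 and t* = (1/3)·12 = 4.

c* = 12, t* = 4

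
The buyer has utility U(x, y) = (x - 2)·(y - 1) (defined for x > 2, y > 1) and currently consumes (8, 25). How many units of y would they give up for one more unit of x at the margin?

MU_x = (y−1), MU_y = (x−2).
MRS = (y−1)/(x−2).
At (8, 25): MRS = 4.
That is, one extra unit of x is worth 4 units of y at the margin.

MRS = 4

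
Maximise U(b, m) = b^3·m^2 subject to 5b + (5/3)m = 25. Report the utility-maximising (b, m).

MU_b = 3·b^2·m^2 and MU_m = 2·b^3·m.
MRS = MU_b/MU_m = (3/2)·m/b.
Tangency: set MRS = p_b/p_m = 5/(5/3) = 3.
So (3/2)·m/b = 3, i.e. m = 2·b.
Substitute into the budget 5·b + (5/3)·m = 25: (25/3)·b = 25, so b* = 3.
Then m* = 2·3 = 6.

b* = 3, m* = 6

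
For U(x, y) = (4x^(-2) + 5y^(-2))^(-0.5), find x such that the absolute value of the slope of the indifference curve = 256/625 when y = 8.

x = 10

For CES with ρ = -2, MRS = (4/5)·(y/x)^3.
Setting (4/5)·(8/x)^3 = 256/625 gives (8/x)^3 = 64/125, so 8/x = 0.8 and x = 10.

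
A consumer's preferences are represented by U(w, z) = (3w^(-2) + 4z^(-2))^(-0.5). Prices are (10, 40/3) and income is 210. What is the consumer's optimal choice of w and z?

w* = 9, z* = 9

For CES with ρ = -2, MRS = (3/4)·(z/w)^3.
Tangency: set MRS = p_w/p_z = 10/(40/3) = 0.75.
So (z/w)^3 = 1; taking the cube root, z/w = 1, i.e. z = w.
Substitute into the budget 10·w + (40/3)·z = 210: (70/3)·w = 210, so w* = 9 and z* = 9.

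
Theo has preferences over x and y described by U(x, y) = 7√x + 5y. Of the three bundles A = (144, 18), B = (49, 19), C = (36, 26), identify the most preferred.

Evaluate utility at each bundle:
U(A) = 174.000.
U(B) = 144.000.
U(C) = 172.000.
Highest utility is A, so A ≻ C ≻ B.

Bundle A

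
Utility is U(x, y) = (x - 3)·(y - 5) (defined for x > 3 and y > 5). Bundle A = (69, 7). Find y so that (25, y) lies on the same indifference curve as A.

y = 11

U(69, 7) = 132.
Set U(25, y) = 132 and solve.
With x = 25: (25 − 3) = 22, so (y − 5) = 132/22 = 6.
So y = 5 + 6 = 11.
Check: U(25, 11) = 132.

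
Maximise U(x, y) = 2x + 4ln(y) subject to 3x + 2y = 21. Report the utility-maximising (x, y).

MU_x = 2, MU_y = 4/y.
MRS = 2 ÷ (4/y).
Tangency: set MRS = p_x/p_y = 3/2 = 1.5.
MRS depends only on y: 0.5·y = 1.5 ⇒ y* = 1.5/0.5 = 3.
From the budget, 3·x = 21 − 2·3 = 15, so x* = 5.

x* = 5, y* = 3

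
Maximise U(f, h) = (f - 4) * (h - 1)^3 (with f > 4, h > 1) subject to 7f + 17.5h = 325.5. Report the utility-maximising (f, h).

MU_f = (h−1)^3, MU_h = 3·(f−4)·(h−1)^2.
MRS = (1/3)·(h−1)/(f−4).
Tangency: set MRS = p_f/p_h = 7/17.5 = 0.4.
So (1/3)·(h − 1)/(f − 4) = 0.4, i.e. (h − 1) = 1.2·(f − 4).
Rewrite the budget in excess-of-subsistence terms: 7·(f − 4) + 17.5·(h − 1) = 325.5 − 7·4 − 17.5·1 = 280.
Substituting, 28·(f − 4) = 280, so f − 4 = 10 and f* = 14.
Then h − 1 = 1.2·10 = 12, so h* = 13.

f* = 14, h* = 13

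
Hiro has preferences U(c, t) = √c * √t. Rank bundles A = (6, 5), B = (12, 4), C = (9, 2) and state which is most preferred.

Evaluate utility at each bundle:
U(A) = 5.477.
U(B) = 6.928.
U(C) = 4.243.
Highest utility is B, so B ≻ A ≻ C.

Bundle B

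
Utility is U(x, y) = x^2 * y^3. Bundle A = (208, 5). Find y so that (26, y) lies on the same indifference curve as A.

U(208, 5) = 5408000.
Set U(26, y) = 5408000 and solve.
With x = 26: 26^2 = 676, so y^3 = 5408000/676 = 8000; taking the cube root, y = 20.
Check: U(26, 20) = 5408000.

y = 20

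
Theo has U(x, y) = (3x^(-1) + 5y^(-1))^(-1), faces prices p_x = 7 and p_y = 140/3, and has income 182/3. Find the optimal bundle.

For CES with ρ = -1, MRS = (3/5)·(y/x)^2.
Tangency: set MRS = p_x/p_y = 7/(140/3) = 0.15.
So (y/x)^2 = 0.25; taking the square root, y/x = 0.5, i.e. y = 0.5·x.
Substitute into the budget 7·x + (140/3)·y = 182/3: (91/3)·x = 182/3, so x* = 2 and y* = 0.5·2 = 1.

x* = 2, y* = 1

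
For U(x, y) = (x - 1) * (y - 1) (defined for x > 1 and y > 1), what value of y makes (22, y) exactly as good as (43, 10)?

U(43, 10) = 378.
Set U(22, y) = 378 and solve.
With x = 22: (22 − 1) = 21, so (y − 1) = 378/21 = 18.
So y = 1 + 18 = 19.
Check: U(22, 19) = 378.

y = 19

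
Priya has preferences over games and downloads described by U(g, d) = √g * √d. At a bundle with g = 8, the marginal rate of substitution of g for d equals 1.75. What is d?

MU_g = 0.5·g^(-0.5)·√d and MU_d = 0.5·√g·d^(-0.5).
MRS = MU_g/MU_d = d/g.
Substitute g = 8: MRS = d/8. Setting d/8 = 1.75 gives d = 1.75·8 = 14.

d = 14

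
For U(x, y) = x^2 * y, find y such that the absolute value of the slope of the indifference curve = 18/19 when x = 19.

y = 9

MU_x = 2·x·y and MU_y = x^2.
MRS = MU_x/MU_y = (2/1)·y/x.
Substitute x = 19: MRS = y/9.5. Setting y/9.5 = 18/19 gives y = (18/19)·9.5 = 9.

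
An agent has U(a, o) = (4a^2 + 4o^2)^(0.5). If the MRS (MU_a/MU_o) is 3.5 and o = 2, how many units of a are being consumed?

For CES with ρ = 2, MRS = (o/a)^(-1).
Setting (2/a)^(-1) = 3.5 gives 2/a = 2/7 and a = 7.

a = 7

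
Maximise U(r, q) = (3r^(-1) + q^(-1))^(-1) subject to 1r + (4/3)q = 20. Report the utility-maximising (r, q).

r* = 12, q* = 6

For CES with ρ = -1, MRS = (3/1)·(q/r)^2.
Tangency: set MRS = p_r/p_q = 1/(4/3) = 0.75.
So (q/r)^2 = 0.25; taking the square root, q/r = 0.5, i.e. q = 0.5·r.
Substitute into the budget 1·r + (4/3)·q = 20: (5/3)·r = 20, so r* = 12 and q* = 0.5·12 = 6.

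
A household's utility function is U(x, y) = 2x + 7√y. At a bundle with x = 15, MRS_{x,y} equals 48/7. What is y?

MU_x = 2, MU_y = 7/(2√y).
MRS = 2 ÷ (7/(2√y)).
MRS depends only on y: (4/7)·√y = 48/7 ⇒ √y = (48/7)/(4/7) = 12 ⇒ y = 144.

y = 144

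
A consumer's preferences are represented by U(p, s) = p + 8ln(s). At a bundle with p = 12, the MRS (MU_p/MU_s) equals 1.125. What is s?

s = 9

MU_p = 1, MU_s = 8/s.
MRS = 1 ÷ (8/s).
MRS depends only on s: 0.125·s = 1.125 ⇒ s = 1.125/0.125 = 9.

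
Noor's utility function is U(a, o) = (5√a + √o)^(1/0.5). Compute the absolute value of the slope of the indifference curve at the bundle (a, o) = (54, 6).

MRS = 5/3

For CES with ρ = 0.5, MRS = (5/1)·√(o/a).
At (54, 6): MRS = 5/3.
That is, one extra unit of a is worth 5/3 units of o at the margin.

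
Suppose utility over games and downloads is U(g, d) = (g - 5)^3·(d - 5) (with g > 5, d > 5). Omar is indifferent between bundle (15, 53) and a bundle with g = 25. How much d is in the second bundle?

d = 11

U(15, 53) = 48000.
Set U(25, d) = 48000 and solve.
With g = 25: (25 − 5)^3 = 8000, so (d − 5) = 48000/8000 = 6.
So d = 5 + 6 = 11.
Check: U(25, 11) = 48000.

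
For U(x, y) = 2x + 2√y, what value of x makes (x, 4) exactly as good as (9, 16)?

x = 11

U(9, 16) = 26.
Set U(x, 4) = 26 and solve.
With y = 4: √4 = 2, so 2x = 26 − 2·2 = 22 and x = 11.
Check: U(11, 4) = 26.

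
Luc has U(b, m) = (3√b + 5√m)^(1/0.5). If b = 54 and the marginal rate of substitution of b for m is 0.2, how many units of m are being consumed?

For CES with ρ = 0.5, MRS = (3/5)·√(m/b).
Setting (3/5)·√(m/54) = 0.2 gives √(m/54) = 1/3, so m/54 = 1/9 and m = 6.

m = 6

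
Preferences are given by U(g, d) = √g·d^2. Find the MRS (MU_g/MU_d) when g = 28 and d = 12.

MU_g = 0.5·g^(-0.5)·d^2 and MU_d = 2·√g·d.
MRS = MU_g/MU_d = (0.25)·d/g.
At (28, 12): MRS = 3/28.
That is, one extra unit of g is worth 3/28 units of d at the margin.

MRS = 3/28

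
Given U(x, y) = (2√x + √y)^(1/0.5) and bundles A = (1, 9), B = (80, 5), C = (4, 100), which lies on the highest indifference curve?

Bundle B

Evaluate utility at each bundle:
U(A) = 25.000.
U(B) = 405.000.
U(C) = 196.000.
Highest utility is B, so B ≻ C ≻ A.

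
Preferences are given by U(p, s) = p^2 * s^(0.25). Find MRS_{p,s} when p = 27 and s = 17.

MRS = 136/27

MU_p = 2·p·s^(0.25) and MU_s = 0.25·p^2·s^(-0.75).
MRS = MU_p/MU_s = (8)·s/p.
At (27, 17): MRS = 136/27.
So at (27, 17) the consumer would give up 136/27 units of s for one more unit of p.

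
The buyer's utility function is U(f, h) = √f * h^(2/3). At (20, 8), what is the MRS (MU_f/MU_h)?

MRS = 0.3

MU_f = 0.5·f^(-0.5)·h^(2/3) and MU_h = 2/3·√f·h^(-1/3).
MRS = MU_f/MU_h = (0.75)·h/f.
At (20, 8): MRS = 0.3.
So at (20, 8) the consumer would give up 0.3 units of h for one more unit of f.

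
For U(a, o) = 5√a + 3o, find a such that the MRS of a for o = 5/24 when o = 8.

a = 16

MU_a = 5/(2√a), MU_o = 3.
MRS = 5/(2√a) ÷ 3.
MRS depends only on a: (5/6)/√a = 5/24 ⇒ √a = (5/6)/(5/24) = 4 ⇒ a = 16.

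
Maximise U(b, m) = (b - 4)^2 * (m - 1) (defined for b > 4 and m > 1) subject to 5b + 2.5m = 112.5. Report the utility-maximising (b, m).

MU_b = 2·(b−4)·(m−1), MU_m = (b−4)^2.
MRS = (2/1)·(m−1)/(b−4).
Tangency: set MRS = p_b/p_m = 5/2.5 = 2.
So (2/1)·(m − 1)/(b − 4) = 2, i.e. (m − 1) = (b − 4).
Rewrite the budget in excess-of-subsistence terms: 5·(b − 4) + 2.5·(m − 1) = 112.5 − 5·4 − 2.5·1 = 90.
Substituting, 7.5·(b − 4) = 90, so b − 4 = 12 and b* = 16.
Then m − 1 = 12, so m* = 13.

b* = 16, m* = 13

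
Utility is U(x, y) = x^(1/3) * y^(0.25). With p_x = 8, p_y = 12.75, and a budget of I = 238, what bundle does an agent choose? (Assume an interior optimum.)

x* = 17, y* = 8

MU_x = 1/3·x^(-2/3)·y^(0.25) and MU_y = 0.25·x^(1/3)·y^(-0.75).
MRS = MU_x/MU_y = (4/3)·y/x.
Tangency: set MRS = p_x/p_y = 8/12.75 = 32/51.
So (4/3)·y/x = 32/51, i.e. y = (8/17)·x.
Substitute into the budget 8·x + 12.75·y = 238: 14·x = 238, so x* = 17.
Then y* = (8/17)·17 = 8.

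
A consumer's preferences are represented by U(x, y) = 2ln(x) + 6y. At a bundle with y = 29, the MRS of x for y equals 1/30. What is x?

x = 10

MU_x = 2/x, MU_y = 6.
MRS = 2/x ÷ 6.
MRS depends only on x: (1/3)/x = 1/30 ⇒ x = (1/3)/(1/30) = 10.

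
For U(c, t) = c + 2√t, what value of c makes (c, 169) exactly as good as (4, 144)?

c = 2

U(4, 144) = 28.
Set U(c, 169) = 28 and solve.
With t = 169: √169 = 13, so c = 28 − 2·13 = 2.
Check: U(2, 169) = 28.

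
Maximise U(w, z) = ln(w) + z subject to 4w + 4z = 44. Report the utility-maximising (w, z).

MU_w = 1/w, MU_z = 1.
MRS = 1/w ÷ 1.
Tangency: set MRS = p_w/p_z = 4/4 = 1.
MRS depends only on w: 1/w = 1 ⇒ w* = 1/1 = 1.
From the budget, 4·z = 44 − 4·1 = 40, so z* = 10.

w* = 1, z* = 10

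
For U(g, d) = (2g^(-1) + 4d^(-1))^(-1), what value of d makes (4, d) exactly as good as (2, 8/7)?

d = 1

U depends on (g, d) only through S = 2g^(-1) + 4d^(-1), so equal utility means equal S. At (2, 8/7): S = 4.5.
With g = 4: 2·4^(-1) = 0.5, so 4d^(-1) = 4.5 − 0.5 = 4, i.e. d^(-1) = 1.
Hence d = 1/1 = 1.
Check: U(4, 1) = 0.2222.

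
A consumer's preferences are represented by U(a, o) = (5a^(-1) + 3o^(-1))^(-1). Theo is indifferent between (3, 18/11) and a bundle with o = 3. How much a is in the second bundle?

a = 2

U depends on (a, o) only through S = 5a^(-1) + 3o^(-1), so equal utility means equal S. At (3, 18/11): S = 3.5.
With o = 3: 3·3^(-1) = 1, so 5a^(-1) = 3.5 − 1 = 2.5, i.e. a^(-1) = 0.5.
Hence a = 1/0.5 = 2.
Check: U(2, 3) = 0.2857.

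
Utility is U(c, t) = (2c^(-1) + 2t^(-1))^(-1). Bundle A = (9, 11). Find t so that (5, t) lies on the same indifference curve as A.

U depends on (c, t) only through S = 2c^(-1) + 2t^(-1), so equal utility means equal S. At (9, 11): S = 40/99.
With c = 5: 2·5^(-1) = 0.4, so 2t^(-1) = 40/99 − 0.4 = 2/495, i.e. t^(-1) = 1/495.
Hence t = 1/(1/495) = 495.
Check: U(5, 495) = 2.475.

t = 495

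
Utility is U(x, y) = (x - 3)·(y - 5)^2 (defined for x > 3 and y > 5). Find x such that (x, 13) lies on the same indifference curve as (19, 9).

U(19, 9) = 256.
Set U(x, 13) = 256 and solve.
With y = 13: (13 − 5)^2 = 64, so (x − 3) = 256/64 = 4.
So x = 3 + 4 = 7.
Check: U(7, 13) = 256.

x = 7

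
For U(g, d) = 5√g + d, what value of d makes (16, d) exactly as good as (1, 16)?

d = 1

U(1, 16) = 21.
Set U(16, d) = 21 and solve.
With g = 16: √16 = 4, so d = 21 − 5·4 = 1.
Check: U(16, 1) = 21.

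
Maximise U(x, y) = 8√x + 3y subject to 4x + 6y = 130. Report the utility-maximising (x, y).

MU_x = 8/(2√x), MU_y = 3.
MRS = 8/(2√x) ÷ 3.
Tangency: set MRS = p_x/p_y = 4/6 = 2/3.
MRS depends only on x: (4/3)/√x = 2/3 ⇒ √x = (4/3)/(2/3) = 2 ⇒ x* = 4.
From the budget, 6·y = 130 − 4·4 = 114, so y* = 19.

x* = 4, y* = 19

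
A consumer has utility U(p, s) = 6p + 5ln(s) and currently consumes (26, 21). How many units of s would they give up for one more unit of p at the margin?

MU_p = 6, MU_s = 5/s.
MRS = 6 ÷ (5/s).
At (26, 21): MRS = 25.2.
The indifference curve has slope −25.2 at this bundle.

MRS = 25.2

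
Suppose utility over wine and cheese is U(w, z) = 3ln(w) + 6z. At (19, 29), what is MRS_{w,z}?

MU_w = 3/w, MU_z = 6.
MRS = 3/w ÷ 6.
At (19, 29): MRS = 1/38.
The indifference curve has slope −1/38 at this bundle.

MRS = 1/38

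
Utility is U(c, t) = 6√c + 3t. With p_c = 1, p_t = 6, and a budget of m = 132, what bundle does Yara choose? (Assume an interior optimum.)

MU_c = 6/(2√c), MU_t = 3.
MRS = 6/(2√c) ÷ 3.
Tangency: set MRS = p_c/p_t = 1/6.
MRS depends only on c: 1/√c = 1/6 ⇒ √c = 1/(1/6) = 6 ⇒ c* = 36.
From the budget, 6·t = 132 − 1·36 = 96, so t* = 16.

c* = 36, t* = 16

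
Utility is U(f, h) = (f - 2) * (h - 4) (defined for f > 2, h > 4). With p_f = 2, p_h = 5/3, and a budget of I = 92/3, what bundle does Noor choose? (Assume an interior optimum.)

f* = 7, h* = 10

MU_f = (h−4), MU_h = (f−2).
MRS = (h−4)/(f−2).
Tangency: set MRS = p_f/p_h = 2/(5/3) = 1.2.
So (h − 4)/(f − 2) = 1.2, i.e. (h − 4) = 1.2·(f − 2).
Rewrite the budget in excess-of-subsistence terms: 2·(f − 2) + (5/3)·(h − 4) = 92/3 − 2·2 − (5/3)·4 = 20.
Substituting, 4·(f − 2) = 20, so f − 2 = 5 and f* = 7.
Then h − 4 = 1.2·5 = 6, so h* = 10.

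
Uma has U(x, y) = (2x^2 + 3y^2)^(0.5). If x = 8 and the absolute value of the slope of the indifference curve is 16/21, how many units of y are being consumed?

For CES with ρ = 2, MRS = (2/3)·(y/x)^(-1).
Setting (2/3)·(y/8)^(-1) = 16/21 gives (y/8)^(-1) = 8/7, so y/8 = 0.875 and y = 7.

y = 7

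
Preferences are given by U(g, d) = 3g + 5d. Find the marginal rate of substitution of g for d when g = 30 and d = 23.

MRS = 0.6

MU_g = 3, MU_d = 5, so MRS = 3/5 = 0.6 at every bundle.
At (30, 23): MRS = 0.6.
So at (30, 23) the consumer would give up 0.6 units of d for one more unit of g.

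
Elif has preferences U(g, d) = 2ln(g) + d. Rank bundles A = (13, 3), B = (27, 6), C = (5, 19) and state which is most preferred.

Evaluate utility at each bundle:
U(A) = 8.130.
U(B) = 12.592.
U(C) = 22.219.
Highest utility is C, so C ≻ B ≻ A.

Bundle C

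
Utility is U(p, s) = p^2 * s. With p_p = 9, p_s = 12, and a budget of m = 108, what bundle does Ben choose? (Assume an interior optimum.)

p* = 8, s* = 3

MU_p = 2·p·s and MU_s = p^2.
MRS = MU_p/MU_s = (2/1)·s/p.
Tangency: set MRS = p_p/p_s = 9/12 = 0.75.
So (2/1)·s/p = 0.75, i.e. s = 0.375·p.
Substitute into the budget 9·p + 12·s = 108: 13.5·p = 108, so p* = 8.
Then s* = 0.375·8 = 3.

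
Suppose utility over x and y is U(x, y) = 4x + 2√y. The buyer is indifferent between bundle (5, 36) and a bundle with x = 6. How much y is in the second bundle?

y = 16

U(5, 36) = 32.
Set U(6, y) = 32 and solve.
With x = 6: 2√y = 32 − 4·6 = 8, so √y = 4 and y = 16.
Check: U(6, 16) = 32.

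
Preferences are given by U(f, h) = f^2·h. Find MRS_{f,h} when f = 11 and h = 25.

MU_f = 2·f·h and MU_h = f^2.
MRS = MU_f/MU_h = (2/1)·h/f.
At (11, 25): MRS = 50/11.
That is, one extra unit of f is worth 50/11 units of h at the margin.

MRS = 50/11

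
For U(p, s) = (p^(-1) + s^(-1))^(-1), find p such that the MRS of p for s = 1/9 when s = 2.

p = 6

For CES with ρ = -1, MRS = (s/p)^2.
Setting (2/p)^2 = 1/9 gives 2/p = 1/3 and p = 6.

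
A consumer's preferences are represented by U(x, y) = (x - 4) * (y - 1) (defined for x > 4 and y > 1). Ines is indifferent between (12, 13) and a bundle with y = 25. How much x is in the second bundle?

x = 8

U(12, 13) = 96.
Set U(x, 25) = 96 and solve.
With y = 25: (25 − 1) = 24, so (x − 4) = 96/24 = 4.
So x = 4 + 4 = 8.
Check: U(8, 25) = 96.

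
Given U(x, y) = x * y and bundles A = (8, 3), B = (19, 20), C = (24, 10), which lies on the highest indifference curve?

Evaluate utility at each bundle:
U(A) = 24.
U(B) = 380.
U(C) = 240.
Highest utility is B, so B ≻ C ≻ A.

Bundle B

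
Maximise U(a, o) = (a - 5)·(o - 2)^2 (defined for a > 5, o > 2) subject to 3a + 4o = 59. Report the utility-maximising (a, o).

a* = 9, o* = 8

MU_a = (o−2)^2, MU_o = 2·(a−5)·(o−2).
MRS = (1/2)·(o−2)/(a−5).
Tangency: set MRS = p_a/p_o = 3/4 = 0.75.
So (1/2)·(o − 2)/(a − 5) = 0.75, i.e. (o − 2) = 1.5·(a − 5).
Rewrite the budget in excess-of-subsistence terms: 3·(a − 5) + 4·(o − 2) = 59 − 3·5 − 4·2 = 36.
Substituting, 9·(a − 5) = 36, so a − 5 = 4 and a* = 9.
Then o − 2 = 1.5·4 = 6, so o* = 8.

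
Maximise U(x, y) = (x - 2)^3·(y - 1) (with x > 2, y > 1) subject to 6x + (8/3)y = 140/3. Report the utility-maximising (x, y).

x* = 6, y* = 4

MU_x = 3·(x−2)^2·(y−1), MU_y = (x−2)^3.
MRS = (3/1)·(y−1)/(x−2).
Tangency: set MRS = p_x/p_y = 6/(8/3) = 2.25.
So (3/1)·(y − 1)/(x − 2) = 2.25, i.e. (y − 1) = 0.75·(x − 2).
Rewrite the budget in excess-of-subsistence terms: 6·(x − 2) + (8/3)·(y − 1) = 140/3 − 6·2 − (8/3)·1 = 32.
Substituting, 8·(x − 2) = 32, so x − 2 = 4 and x* = 6.
Then y − 1 = 0.75·4 = 3, so y* = 4.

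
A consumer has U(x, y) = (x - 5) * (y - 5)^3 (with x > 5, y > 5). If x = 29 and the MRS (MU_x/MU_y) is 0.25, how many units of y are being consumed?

MU_x = (y−5)^3, MU_y = 3·(x−5)·(y−5)^2.
MRS = (1/3)·(y−5)/(x−5).
Substitute x = 29: MRS = (y − 5)/72. Setting this equal to 0.25 gives y − 5 = 0.25·72 = 18, so y = 23.

y = 23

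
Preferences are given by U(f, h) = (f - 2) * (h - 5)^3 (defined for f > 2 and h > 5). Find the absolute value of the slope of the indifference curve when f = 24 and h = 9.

MU_f = (h−5)^3, MU_h = 3·(f−2)·(h−5)^2.
MRS = (1/3)·(h−5)/(f−2).
At (24, 9): MRS = 2/33.
The indifference curve has slope −2/33 at this bundle.

MRS = 2/33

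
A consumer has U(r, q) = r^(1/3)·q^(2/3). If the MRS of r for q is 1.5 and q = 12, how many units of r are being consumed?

r = 4

MU_r = 1/3·r^(-2/3)·q^(2/3) and MU_q = 2/3·r^(1/3)·q^(-1/3).
MRS = MU_r/MU_q = (0.5)·q/r.
Substitute q = 12: MRS = 6/r. Setting 6/r = 1.5 gives r = 6/1.5 = 4.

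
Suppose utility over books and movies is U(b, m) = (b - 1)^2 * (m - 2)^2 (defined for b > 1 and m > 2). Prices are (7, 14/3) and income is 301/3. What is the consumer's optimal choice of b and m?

b* = 7, m* = 11

MU_b = 2·(b−1)·(m−2)^2, MU_m = 2·(b−1)^2·(m−2).
MRS = (m−2)/(b−1).
Tangency: set MRS = p_b/p_m = 7/(14/3) = 1.5.
So (m − 2)/(b − 1) = 1.5, i.e. (m − 2) = 1.5·(b − 1).
Rewrite the budget in excess-of-subsistence terms: 7·(b − 1) + (14/3)·(m − 2) = 301/3 − 7·1 − (14/3)·2 = 84.
Substituting, 14·(b − 1) = 84, so b − 1 = 6 and b* = 7.
Then m − 2 = 1.5·6 = 9, so m* = 11.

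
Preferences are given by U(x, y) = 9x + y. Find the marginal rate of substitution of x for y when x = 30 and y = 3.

MRS = 9

MU_x = 9, MU_y = 1, so MRS = 9/1 = 9 at every bundle.
At (30, 3): MRS = 9.
The indifference curve has slope −9 at this bundle.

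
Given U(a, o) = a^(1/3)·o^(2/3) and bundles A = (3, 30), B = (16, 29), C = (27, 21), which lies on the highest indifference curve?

Evaluate utility at each bundle:
U(A) = 13.925.
U(B) = 23.785.
U(C) = 22.835.
Highest utility is B, so B ≻ C ≻ A.

Bundle B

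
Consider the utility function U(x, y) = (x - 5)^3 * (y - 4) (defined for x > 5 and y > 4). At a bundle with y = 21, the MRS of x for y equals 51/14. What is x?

MU_x = 3·(x−5)^2·(y−4), MU_y = (x−5)^3.
MRS = (3/1)·(y−4)/(x−5).
Substitute y = 21: MRS = 51/(x − 5). Setting this equal to 51/14 gives x − 5 = 51/(51/14) = 14, so x = 19.

x = 19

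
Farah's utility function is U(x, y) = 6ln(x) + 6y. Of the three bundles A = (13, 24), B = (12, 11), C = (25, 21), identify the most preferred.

Evaluate utility at each bundle:
U(A) = 159.390.
U(B) = 80.909.
U(C) = 145.313.
Highest utility is A, so A ≻ C ≻ B.

Bundle A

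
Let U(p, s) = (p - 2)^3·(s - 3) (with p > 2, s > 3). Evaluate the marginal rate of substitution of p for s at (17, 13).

MRS = 2

MU_p = 3·(p−2)^2·(s−3), MU_s = (p−2)^3.
MRS = (3/1)·(s−3)/(p−2).
At (17, 13): MRS = 2.
That is, one extra unit of p is worth 2 units of s at the margin.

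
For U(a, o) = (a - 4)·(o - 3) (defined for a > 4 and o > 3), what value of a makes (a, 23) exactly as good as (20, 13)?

U(20, 13) = 160.
Set U(a, 23) = 160 and solve.
With o = 23: (23 − 3) = 20, so (a − 4) = 160/20 = 8.
So a = 4 + 8 = 12.
Check: U(12, 23) = 160.

a = 12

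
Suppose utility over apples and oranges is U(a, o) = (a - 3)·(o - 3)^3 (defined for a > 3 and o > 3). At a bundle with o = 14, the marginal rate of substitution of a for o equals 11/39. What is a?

MU_a = (o−3)^3, MU_o = 3·(a−3)·(o−3)^2.
MRS = (1/3)·(o−3)/(a−3).
Substitute o = 14: MRS = (11/3)/(a − 3). Setting this equal to 11/39 gives a − 3 = (11/3)/(11/39) = 13, so a = 16.

a = 16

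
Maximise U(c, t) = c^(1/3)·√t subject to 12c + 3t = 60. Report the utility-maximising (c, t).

c* = 2, t* = 12

MU_c = 1/3·c^(-2/3)·√t and MU_t = 0.5·c^(1/3)·t^(-0.5).
MRS = MU_c/MU_t = (2/3)·t/c.
Tangency: set MRS = p_c/p_t = 12/3 = 4.
So (2/3)·t/c = 4, i.e. t = 6·c.
Substitute into the budget 12·c + 3·t = 60: 30·c = 60, so c* = 2.
Then t* = 6·2 = 12.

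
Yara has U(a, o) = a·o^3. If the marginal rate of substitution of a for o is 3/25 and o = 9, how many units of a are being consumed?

MU_a = o^3 and MU_o = 3·a·o^2.
MRS = MU_a/MU_o = (1/3)·o/a.
Substitute o = 9: MRS = 3/a. Setting 3/a = 3/25 gives a = 3/(3/25) = 25.

a = 25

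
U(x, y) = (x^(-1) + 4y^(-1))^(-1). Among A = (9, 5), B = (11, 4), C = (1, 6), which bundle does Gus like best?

Bundle A

Evaluate utility at each bundle:
U(A) = 1.098.
U(B) = 0.917.
U(C) = 0.600.
Highest utility is A, so A ≻ B ≻ C.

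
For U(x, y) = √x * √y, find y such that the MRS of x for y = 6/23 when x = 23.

MU_x = 0.5·x^(-0.5)·√y and MU_y = 0.5·√x·y^(-0.5).
MRS = MU_x/MU_y = y/x.
Substitute x = 23: MRS = y/23. Setting y/23 = 6/23 gives y = (6/23)·23 = 6.

y = 6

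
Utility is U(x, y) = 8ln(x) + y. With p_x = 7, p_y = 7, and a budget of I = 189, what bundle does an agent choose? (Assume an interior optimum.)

x* = 8, y* = 19

MU_x = 8/x, MU_y = 1.
MRS = 8/x ÷ 1.
Tangency: set MRS = p_x/p_y = 7/7 = 1.
MRS depends only on x: 8/x = 1 ⇒ x* = 8/1 = 8.
From the budget, 7·y = 189 − 7·8 = 133, so y* = 19.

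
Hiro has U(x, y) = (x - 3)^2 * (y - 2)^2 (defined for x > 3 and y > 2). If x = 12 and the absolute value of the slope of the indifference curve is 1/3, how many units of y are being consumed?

y = 5

MU_x = 2·(x−3)·(y−2)^2, MU_y = 2·(x−3)^2·(y−2).
MRS = (y−2)/(x−3).
Substitute x = 12: MRS = (y − 2)/9. Setting this equal to 1/3 gives y − 2 = (1/3)·9 = 3, so y = 5.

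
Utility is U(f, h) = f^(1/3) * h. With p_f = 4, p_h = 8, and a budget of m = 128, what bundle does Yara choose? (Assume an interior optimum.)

MU_f = 1/3·f^(-2/3)·h and MU_h = f^(1/3).
MRS = MU_f/MU_h = (1/3)·h/f.
Tangency: set MRS = p_f/p_h = 4/8 = 0.5.
So (1/3)·h/f = 0.5, i.e. h = 1.5·f.
Substitute into the budget 4·f + 8·h = 128: 16·f = 128, so f* = 8.
Then h* = 1.5·8 = 12.

f* = 8, h* = 12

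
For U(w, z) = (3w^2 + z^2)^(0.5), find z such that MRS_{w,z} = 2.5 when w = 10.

z = 12

For CES with ρ = 2, MRS = (3/1)·(z/w)^(-1).
Setting (3/1)·(z/10)^(-1) = 2.5 gives (z/10)^(-1) = 5/6, so z/10 = 1.2 and z = 12.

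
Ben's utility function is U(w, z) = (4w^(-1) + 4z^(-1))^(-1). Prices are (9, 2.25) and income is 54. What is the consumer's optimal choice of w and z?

For CES with ρ = -1, MRS = (z/w)^2.
Tangency: set MRS = p_w/p_z = 9/2.25 = 4.
So (z/w)^2 = 4; taking the square root, z/w = 2, i.e. z = 2·w.
Substitute into the budget 9·w + 2.25·z = 54: 13.5·w = 54, so w* = 4 and z* = 2·4 = 8.

w* = 4, z* = 8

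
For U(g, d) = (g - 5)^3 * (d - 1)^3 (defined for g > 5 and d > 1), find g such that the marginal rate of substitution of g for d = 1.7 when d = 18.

g = 15

MU_g = 3·(g−5)^2·(d−1)^3, MU_d = 3·(g−5)^3·(d−1)^2.
MRS = (d−1)/(g−5).
Substitute d = 18: MRS = 17/(g − 5). Setting this equal to 1.7 gives g − 5 = 17/1.7 = 10, so g = 15.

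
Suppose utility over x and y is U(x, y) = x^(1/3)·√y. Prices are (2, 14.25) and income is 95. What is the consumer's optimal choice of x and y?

x* = 19, y* = 4

MU_x = 1/3·x^(-2/3)·√y and MU_y = 0.5·x^(1/3)·y^(-0.5).
MRS = MU_x/MU_y = (2/3)·y/x.
Tangency: set MRS = p_x/p_y = 2/14.25 = 8/57.
So (2/3)·y/x = 8/57, i.e. y = (4/19)·x.
Substitute into the budget 2·x + 14.25·y = 95: 5·x = 95, so x* = 19.
Then y* = (4/19)·19 = 4.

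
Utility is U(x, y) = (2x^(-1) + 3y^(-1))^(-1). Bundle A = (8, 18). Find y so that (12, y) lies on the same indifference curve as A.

U depends on (x, y) only through S = 2x^(-1) + 3y^(-1), so equal utility means equal S. At (8, 18): S = 5/12.
With x = 12: 2·12^(-1) = 1/6, so 3y^(-1) = 5/12 − 1/6 = 0.25, i.e. y^(-1) = 1/12.
Hence y = 1/(1/12) = 12.
Check: U(12, 12) = 2.4.

y = 12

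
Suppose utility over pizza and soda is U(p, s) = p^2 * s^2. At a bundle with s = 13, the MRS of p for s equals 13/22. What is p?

MU_p = 2·p·s^2 and MU_s = 2·p^2·s.
MRS = MU_p/MU_s = s/p.
Substitute s = 13: MRS = 13/p. Setting 13/p = 13/22 gives p = 13/(13/22) = 22.

p = 22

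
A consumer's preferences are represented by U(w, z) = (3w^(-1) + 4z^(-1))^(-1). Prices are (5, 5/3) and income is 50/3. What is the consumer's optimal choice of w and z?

w* = 2, z* = 4

For CES with ρ = -1, MRS = (3/4)·(z/w)^2.
Tangency: set MRS = p_w/p_z = 5/(5/3) = 3.
So (z/w)^2 = 4; taking the square root, z/w = 2, i.e. z = 2·w.
Substitute into the budget 5·w + (5/3)·z = 50/3: (25/3)·w = 50/3, so w* = 2 and z* = 2·2 = 4.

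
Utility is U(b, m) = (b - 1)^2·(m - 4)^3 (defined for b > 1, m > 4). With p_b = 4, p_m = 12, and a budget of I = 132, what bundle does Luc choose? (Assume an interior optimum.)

MU_b = 2·(b−1)·(m−4)^3, MU_m = 3·(b−1)^2·(m−4)^2.
MRS = (2/3)·(m−4)/(b−1).
Tangency: set MRS = p_b/p_m = 4/12 = 1/3.
So (2/3)·(m − 4)/(b − 1) = 1/3, i.e. (m − 4) = 0.5·(b − 1).
Rewrite the budget in excess-of-subsistence terms: 4·(b − 1) + 12·(m − 4) = 132 − 4·1 − 12·4 = 80.
Substituting, 10·(b − 1) = 80, so b − 1 = 8 and b* = 9.
Then m − 4 = 0.5·8 = 4, so m* = 8.

b* = 9, m* = 8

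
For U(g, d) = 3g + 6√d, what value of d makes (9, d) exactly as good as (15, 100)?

U(15, 100) = 105.
Set U(9, d) = 105 and solve.
With g = 9: 6√d = 105 − 3·9 = 78, so √d = 13 and d = 169.
Check: U(9, 169) = 105.

d = 169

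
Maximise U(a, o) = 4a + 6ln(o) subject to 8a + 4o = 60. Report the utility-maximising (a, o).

a* = 6, o* = 3

MU_a = 4, MU_o = 6/o.
MRS = 4 ÷ (6/o).
Tangency: set MRS = p_a/p_o = 8/4 = 2.
MRS depends only on o: (2/3)·o = 2 ⇒ o* = 2/(2/3) = 3.
From the budget, 8·a = 60 − 4·3 = 48, so a* = 6.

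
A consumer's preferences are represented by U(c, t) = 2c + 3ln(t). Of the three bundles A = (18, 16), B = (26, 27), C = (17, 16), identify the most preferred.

Evaluate utility at each bundle:
U(A) = 44.318.
U(B) = 61.888.
U(C) = 42.318.
Highest utility is B, so B ≻ A ≻ C.

Bundle B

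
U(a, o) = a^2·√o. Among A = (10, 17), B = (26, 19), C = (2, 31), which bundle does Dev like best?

Bundle B

Evaluate utility at each bundle:
U(A) = 412.311.
U(B) = 2946.616.
U(C) = 22.271.
Highest utility is B, so B ≻ A ≻ C.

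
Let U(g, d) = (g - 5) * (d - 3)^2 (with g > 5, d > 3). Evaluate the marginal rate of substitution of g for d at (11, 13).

MU_g = (d−3)^2, MU_d = 2·(g−5)·(d−3).
MRS = (1/2)·(d−3)/(g−5).
At (11, 13): MRS = 5/6.
So at (11, 13) the consumer would give up 5/6 units of d for one more unit of g.

MRS = 5/6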